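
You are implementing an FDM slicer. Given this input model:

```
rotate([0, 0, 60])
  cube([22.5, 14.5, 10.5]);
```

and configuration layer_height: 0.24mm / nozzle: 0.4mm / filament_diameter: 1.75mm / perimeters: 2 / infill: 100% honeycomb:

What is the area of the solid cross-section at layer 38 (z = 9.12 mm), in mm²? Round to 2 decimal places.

326.25 mm²

At z = 9.12 mm: the 22.5×14.5 cube contributes its full rectangle (area 326.25 mm²); (whole slice rotated 60° about Z — lengths, areas and connectivity unchanged). Overall, the cross-section is a single solid region. Net area = 326.25 mm².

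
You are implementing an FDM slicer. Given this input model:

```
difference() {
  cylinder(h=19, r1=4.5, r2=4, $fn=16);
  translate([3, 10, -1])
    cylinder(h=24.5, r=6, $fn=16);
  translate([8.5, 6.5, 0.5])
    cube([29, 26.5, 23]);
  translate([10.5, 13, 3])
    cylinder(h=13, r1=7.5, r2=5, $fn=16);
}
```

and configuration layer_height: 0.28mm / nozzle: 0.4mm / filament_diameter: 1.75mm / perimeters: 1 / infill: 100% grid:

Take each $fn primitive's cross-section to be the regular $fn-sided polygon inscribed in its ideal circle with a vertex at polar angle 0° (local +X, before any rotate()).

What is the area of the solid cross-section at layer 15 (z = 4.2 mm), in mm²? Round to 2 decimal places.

58.99 mm²

At z = 4.2 mm: the cone contributes a regular 16-gon of circumradius 4.389 (interpolated between r1=4.5 and r2=4 at t=0.221) (area = (16/2)·4.389²·sin(360°/16) = 58.99 mm²); the r=6 cylinder at (3, 10) contributes a regular 16-gon of circumradius 6 (area = (16/2)·6.000²·sin(360°/16) = 110.21 mm²); the cube at (8.5, 6.5) (footprint 29×26.5) is included at this height (area 768.50 mm²); the cone at (10.5, 13) (r1=7.5→r2=5) has section circumradius 7.269 here — a regular 16-gon (area = (16/2)·7.269²·sin(360°/16) = 161.77 mm²); Subtracting the remaining from the first: starting from the cone (58.99 mm²), the r=6 cylinder at (3, 10) misses the remaining region (no effect); the 29×26.5 cube at (8.5, 6.5) misses the remaining region (no effect); the cone at (10.5, 13) misses the remaining region (no effect) — area = 58.99 mm². Overall, the cross-section is a single solid region. Net area = 58.99 mm².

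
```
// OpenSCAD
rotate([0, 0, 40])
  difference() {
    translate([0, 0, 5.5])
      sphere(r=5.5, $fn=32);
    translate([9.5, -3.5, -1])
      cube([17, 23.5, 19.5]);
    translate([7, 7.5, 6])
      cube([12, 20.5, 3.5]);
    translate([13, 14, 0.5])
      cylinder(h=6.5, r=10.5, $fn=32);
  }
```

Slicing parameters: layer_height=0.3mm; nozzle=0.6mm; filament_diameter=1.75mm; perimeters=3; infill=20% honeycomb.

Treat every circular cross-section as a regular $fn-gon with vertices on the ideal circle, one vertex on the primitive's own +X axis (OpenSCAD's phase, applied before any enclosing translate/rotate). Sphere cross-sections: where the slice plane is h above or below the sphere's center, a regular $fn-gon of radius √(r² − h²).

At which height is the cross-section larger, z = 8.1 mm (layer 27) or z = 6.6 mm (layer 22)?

layer 22 (z = 6.6 mm)

Layer 27 (z = 8.1): the r=5.5 sphere contributes a regular 32-gon of circumradius √(5.5²−2.6²) = 4.847 (area = (32/2)·4.847²·sin(360°/32) = 73.32 mm²); the 17×23.5 cube at (9.5, -3.5) contributes its full rectangle (area 399.50 mm²); the cube at (7, 7.5) is present — its section is the full 12×20.5 rectangle (area 246.00 mm²); the cylinder at (13, 14) does not reach this height (z outside [0.5, 7]); Taking the first minus the rest: starting from the r=5.5 sphere (73.32 mm²), the 17×23.5 cube at (9.5, -3.5) misses the remaining region (no effect); the 12×20.5 cube at (7, 7.5) misses the remaining region (no effect) — area = 73.32 mm²; (rotated 40° about Z; rotation is an isometry so areas/perimeters/island counts are preserved). So its area = 73.32 mm². Layer 22 (z = 6.6): the r=5.5 sphere slices to a regular 32-gon of circumradius 5.389 (√(r²−h²) with h=1.1 from center) (area = (32/2)·5.389²·sin(360°/32) = 90.65 mm²); the cube at (9.5, -3.5) is present — its section is the full 17×23.5 rectangle (area 399.50 mm²); the cube at (7, 7.5) is present — its section is the full 12×20.5 rectangle (area 246.00 mm²); the r=10.5 cylinder at (13, 14) gives a regular 32-gon of circumradius 10.5 (constant along its height) (area = (32/2)·10.500²·sin(360°/32) = 344.14 mm²); After the difference (first − rest): starting from the r=5.5 sphere (90.65 mm²), the 17×23.5 cube at (9.5, -3.5) misses the remaining region (no effect); the 12×20.5 cube at (7, 7.5) misses the remaining region (no effect); the r=10.5 cylinder at (13, 14) misses the remaining region (no effect) — area = 90.65 mm²; (rotated 40° about Z; rotation is an isometry so areas/perimeters/island counts are preserved). So its area = 90.65 mm². Layer 22 is larger (90.65 vs 73.32 mm²).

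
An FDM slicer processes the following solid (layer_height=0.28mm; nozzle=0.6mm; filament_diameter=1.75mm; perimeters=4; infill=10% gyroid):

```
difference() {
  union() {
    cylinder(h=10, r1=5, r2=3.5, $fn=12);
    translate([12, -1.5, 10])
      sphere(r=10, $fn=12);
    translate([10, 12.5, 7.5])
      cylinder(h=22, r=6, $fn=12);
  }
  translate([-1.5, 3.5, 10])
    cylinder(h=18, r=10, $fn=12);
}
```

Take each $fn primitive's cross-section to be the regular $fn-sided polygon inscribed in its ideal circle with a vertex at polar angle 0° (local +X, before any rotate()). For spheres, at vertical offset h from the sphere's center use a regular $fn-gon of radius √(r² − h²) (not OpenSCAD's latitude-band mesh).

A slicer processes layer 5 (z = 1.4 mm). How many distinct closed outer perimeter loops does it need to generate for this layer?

At z = 1.4 mm: the cone: at t=0.140 of its height the radius interpolates to r₁+(r₂−r₁)t = 4.790, giving a regular 12-gon of that circumradius; the r=10 sphere at (12, -1.5) contributes a regular 12-gon of circumradius √(10²−8.6²) = 5.103; the cylinder at (10, 12.5) is absent (z outside [7.5, 29.5]); Combining (union): the 2 present regions are separate (no shared area or edge), so areas and boundary lengths simply add and each stays a separate island — 2 connected regions; the cylinder at (-1.5, 3.5) does not reach this height (z outside [10, 28]); After the difference (first − rest): none of the subtracted shapes is present at this height, so that combined region is unchanged — 2 connected regions. The result has 2 disconnected regions.

2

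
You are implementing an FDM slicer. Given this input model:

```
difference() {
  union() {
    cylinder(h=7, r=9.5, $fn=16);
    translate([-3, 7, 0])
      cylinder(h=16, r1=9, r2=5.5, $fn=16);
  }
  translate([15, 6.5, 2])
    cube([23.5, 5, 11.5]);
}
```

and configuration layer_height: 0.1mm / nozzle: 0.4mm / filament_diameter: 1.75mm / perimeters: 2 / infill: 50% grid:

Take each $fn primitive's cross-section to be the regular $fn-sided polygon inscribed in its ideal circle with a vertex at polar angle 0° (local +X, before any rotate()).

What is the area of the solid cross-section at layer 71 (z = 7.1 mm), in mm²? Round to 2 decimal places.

At z = 7.1 mm: the cylinder does not reach this height (z outside [0, 7]); the cone at (-3, 7): at t=0.444 of its height the radius interpolates to r₁+(r₂−r₁)t = 7.447, giving a regular 16-gon of that circumradius (area = (16/2)·7.447²·sin(360°/16) = 169.78 mm²); Merging all regions: only the cone at (-3, 7) is present, so the union is just that shape — area = 169.78 mm²; the 23.5×5 cube at (15, 6.5) contributes its full rectangle (area 117.50 mm²); Subtracting the remaining from the first: starting from that combined region (169.78 mm²), the 23.5×5 cube at (15, 6.5) misses the remaining region (no effect) — area = 169.78 mm². Overall, the cross-section is a single solid region. Net area = 169.78 mm².

169.78 mm²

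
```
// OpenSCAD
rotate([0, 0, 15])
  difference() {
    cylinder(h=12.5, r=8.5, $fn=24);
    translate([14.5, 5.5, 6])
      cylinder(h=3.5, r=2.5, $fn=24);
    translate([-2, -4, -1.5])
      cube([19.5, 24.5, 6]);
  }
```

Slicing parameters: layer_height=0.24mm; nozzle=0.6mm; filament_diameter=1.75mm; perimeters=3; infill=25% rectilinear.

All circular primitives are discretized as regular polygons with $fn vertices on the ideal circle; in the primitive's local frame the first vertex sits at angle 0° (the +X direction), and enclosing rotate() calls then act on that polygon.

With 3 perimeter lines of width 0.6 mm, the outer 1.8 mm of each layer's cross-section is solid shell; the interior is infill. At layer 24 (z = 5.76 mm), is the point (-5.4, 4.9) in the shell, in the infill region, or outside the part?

At z = 5.76 mm: the r=8.5 cylinder gives a regular 24-gon of circumradius 8.5 (constant along its height); the cylinder at (14.5, 5.5) does not reach this height (z outside [6, 9.5]); the cube at (-2, -4) does not reach this height (z outside [-1.5, 4.5]); After the difference (first − rest): none of the subtracted shapes is present at this height, so the r=8.5 cylinder is unchanged — 1 connected region; (rotated 15° about Z; rotation is an isometry so areas/perimeters/island counts are preserved). Overall, the cross-section is a single solid region. Undo the 15° rotation: the query point maps to (-3.948, 6.131) in the un-rotated model frame. The nearest boundary edge runs (-4.25, 7.36)→(-6.01, 6.01); distance from the point to it = 1.16 mm. The point is inside the cross-section, 1.16 mm from the nearest boundary — within the 1.8 mm shell band (3 × 0.6).

shell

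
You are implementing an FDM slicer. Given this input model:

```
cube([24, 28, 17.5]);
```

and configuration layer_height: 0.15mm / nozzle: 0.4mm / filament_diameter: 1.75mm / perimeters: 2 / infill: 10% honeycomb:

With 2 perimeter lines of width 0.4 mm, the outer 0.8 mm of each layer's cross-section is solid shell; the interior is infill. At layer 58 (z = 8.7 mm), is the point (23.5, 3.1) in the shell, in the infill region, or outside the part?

At z = 8.7 mm: the cube (footprint 24×28) is included at this height. Overall, the cross-section is a single solid region. The nearest boundary edge runs (24.00, 0.00)→(24.00, 28.00); distance from the point to it = 0.50 mm. The point is inside the cross-section, 0.50 mm from the nearest boundary — within the 0.8 mm shell band (2 × 0.4).

shell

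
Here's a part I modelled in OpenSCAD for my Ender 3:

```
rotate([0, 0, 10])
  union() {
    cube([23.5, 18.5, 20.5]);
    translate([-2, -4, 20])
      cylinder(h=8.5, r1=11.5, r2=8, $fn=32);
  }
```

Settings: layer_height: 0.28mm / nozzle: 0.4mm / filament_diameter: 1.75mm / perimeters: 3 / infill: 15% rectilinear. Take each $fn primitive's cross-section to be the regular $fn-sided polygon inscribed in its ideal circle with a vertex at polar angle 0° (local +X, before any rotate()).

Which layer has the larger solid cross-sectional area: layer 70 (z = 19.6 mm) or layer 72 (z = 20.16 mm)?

layer 72 (z = 20.16 mm)

Layer 70 (z = 19.6): the 23.5×18.5 cube contributes its full rectangle (area 434.75 mm²); the cone at (-2, -4) is absent (z outside [20, 28.5]); Combining (union): only the 23.5×18.5 cube is present, so the union is just that shape — area = 434.75 mm²; (rotated 10° about Z; rotation is an isometry so areas/perimeters/island counts are preserved). So its area = 434.75 mm². Layer 72 (z = 20.16): the 23.5×18.5 cube contributes its full rectangle (area 434.75 mm²); the cone at (-2, -4) (r1=11.5→r2=8) has section circumradius 11.434 here — a regular 32-gon (area = (32/2)·11.434²·sin(360°/32) = 408.09 mm²); Merging all regions: the regions partially overlap — summed areas 842.84 mm² minus the doubly-counted overlap 42.72 mm² gives 800.12 mm² — area = 800.12 mm²; (rotated 10° about Z; rotation is an isometry so areas/perimeters/island counts are preserved). So its area = 800.12 mm². Layer 72 is larger (800.12 vs 434.75 mm²).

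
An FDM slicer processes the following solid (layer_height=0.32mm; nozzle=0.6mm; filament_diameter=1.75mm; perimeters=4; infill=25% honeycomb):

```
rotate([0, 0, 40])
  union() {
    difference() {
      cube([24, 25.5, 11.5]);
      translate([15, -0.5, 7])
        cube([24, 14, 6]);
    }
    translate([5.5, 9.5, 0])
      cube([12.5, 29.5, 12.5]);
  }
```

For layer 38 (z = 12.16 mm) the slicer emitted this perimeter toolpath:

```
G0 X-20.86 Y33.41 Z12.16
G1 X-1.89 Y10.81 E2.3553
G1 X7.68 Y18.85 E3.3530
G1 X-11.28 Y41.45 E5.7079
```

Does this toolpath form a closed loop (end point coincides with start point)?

Start point (G0): (-20.86, 33.41). End point (last G1): the path does not return to the start — open.

no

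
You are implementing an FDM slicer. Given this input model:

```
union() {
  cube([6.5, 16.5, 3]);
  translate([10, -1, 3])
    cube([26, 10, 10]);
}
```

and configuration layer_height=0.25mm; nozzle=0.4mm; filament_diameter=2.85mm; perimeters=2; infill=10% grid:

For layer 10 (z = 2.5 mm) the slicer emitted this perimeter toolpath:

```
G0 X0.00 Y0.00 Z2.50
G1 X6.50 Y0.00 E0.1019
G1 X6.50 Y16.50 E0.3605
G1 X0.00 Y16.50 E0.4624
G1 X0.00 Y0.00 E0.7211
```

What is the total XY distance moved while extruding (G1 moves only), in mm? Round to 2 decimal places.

46.00 mm

Sum the Euclidean lengths of each G1 segment: total = 46.00 mm.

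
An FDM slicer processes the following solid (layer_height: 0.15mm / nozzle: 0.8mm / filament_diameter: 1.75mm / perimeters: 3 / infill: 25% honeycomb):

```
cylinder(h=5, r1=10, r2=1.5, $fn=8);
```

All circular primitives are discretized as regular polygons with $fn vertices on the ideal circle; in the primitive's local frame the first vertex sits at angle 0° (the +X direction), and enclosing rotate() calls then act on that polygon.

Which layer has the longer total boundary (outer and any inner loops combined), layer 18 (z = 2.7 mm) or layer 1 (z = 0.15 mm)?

layer 1 (z = 0.15 mm)

Layer 18 (z = 2.7): the cone (r1=10→r2=1.5) has section circumradius 5.410 here — a regular 8-gon (perimeter = 2·8·5.410·sin(180°/8) = 33.13 mm). So its perimeter = 33.13 mm. Layer 1 (z = 0.15): the cone (r1=10→r2=1.5) has section circumradius 9.745 here — a regular 8-gon (perimeter = 2·8·9.745·sin(180°/8) = 59.67 mm). So its perimeter = 59.67 mm. Layer 1 is larger (59.67 vs 33.13 mm).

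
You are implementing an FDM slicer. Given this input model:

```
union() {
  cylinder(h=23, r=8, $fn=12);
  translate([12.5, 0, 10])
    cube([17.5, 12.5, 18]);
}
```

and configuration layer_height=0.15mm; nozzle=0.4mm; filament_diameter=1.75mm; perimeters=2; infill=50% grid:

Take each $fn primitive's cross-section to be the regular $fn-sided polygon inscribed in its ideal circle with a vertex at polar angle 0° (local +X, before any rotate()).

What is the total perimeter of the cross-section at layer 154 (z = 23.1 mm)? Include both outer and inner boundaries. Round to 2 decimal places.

60.00 mm

At z = 23.1 mm: the cylinder is absent (z outside [0, 23]); the 17.5×12.5 cube at (12.5, 0) contributes its full rectangle (perimeter 60.00 mm); Merging all regions: only the 17.5×12.5 cube at (12.5, 0) is present, so the union is just that shape — boundary = 60.00 mm. Overall, the cross-section is a single solid region. Total boundary length (outer) = 60.00 mm.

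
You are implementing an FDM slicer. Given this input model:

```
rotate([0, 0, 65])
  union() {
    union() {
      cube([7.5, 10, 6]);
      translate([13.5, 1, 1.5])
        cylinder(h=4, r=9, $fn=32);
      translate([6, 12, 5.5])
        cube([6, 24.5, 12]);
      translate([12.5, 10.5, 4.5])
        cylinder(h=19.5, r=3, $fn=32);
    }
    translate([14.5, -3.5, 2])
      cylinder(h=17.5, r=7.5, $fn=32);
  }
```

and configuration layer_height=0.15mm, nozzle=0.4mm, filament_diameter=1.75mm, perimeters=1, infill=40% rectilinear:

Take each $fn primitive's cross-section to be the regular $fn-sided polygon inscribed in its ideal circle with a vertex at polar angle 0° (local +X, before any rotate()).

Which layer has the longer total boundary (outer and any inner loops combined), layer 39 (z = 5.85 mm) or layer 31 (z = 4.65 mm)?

Layer 39 (z = 5.85): the cube is present — its section is the full 7.5×10 rectangle (perimeter 35.00 mm); the cylinder at (13.5, 1) does not reach this height (z outside [1.5, 5.5]); the cube at (6, 12) (footprint 6×24.5) is included at this height (perimeter 61.00 mm); the r=3 cylinder at (12.5, 10.5) contributes a regular 32-gon of circumradius 3 (perimeter = 2·32·3.000·sin(180°/32) = 18.82 mm); Merging all regions: the regions partially overlap (shared area 2.00 mm²), so the edge portions inside another operand are dropped and the merged outline is re-measured after clipping — boundary = 108.66 mm; the r=7.5 cylinder at (14.5, -3.5) contributes a regular 32-gon of circumradius 7.5 (perimeter = 2·32·7.500·sin(180°/32) = 47.05 mm); Combining (union): the 2 present regions are separate (no shared area or edge), so areas and boundary lengths simply add and each stays a separate island — boundary = 155.71 mm; (whole slice rotated 65° about Z — lengths, areas and connectivity unchanged). So its perimeter = 155.71 mm. Layer 31 (z = 4.65): the cube (footprint 7.5×10) is included at this height (perimeter 35.00 mm); the cylinder at (13.5, 1): section is a regular 32-gon, circumradius r=9 (perimeter = 2·32·9.000·sin(180°/32) = 56.46 mm); the cube at (6, 12) does not reach this height (z outside [5.5, 17.5]); the r=3 cylinder at (12.5, 10.5) contributes a regular 32-gon of circumradius 3 (perimeter = 2·32·3.000·sin(180°/32) = 18.82 mm); Combining (union): the regions partially overlap (shared area 26.38 mm²), so the edge portions inside another operand are dropped and the merged outline is re-measured after clipping — boundary = 78.14 mm; the r=7.5 cylinder at (14.5, -3.5) contributes a regular 32-gon of circumradius 7.5 (perimeter = 2·32·7.500·sin(180°/32) = 47.05 mm); Taking the union: the regions partially overlap (shared area 135.22 mm²), so the edge portions inside another operand are dropped and the merged outline is re-measured after clipping — boundary = 83.26 mm; (rotated 65° about Z; rotation is an isometry so areas/perimeters/island counts are preserved). So its perimeter = 83.26 mm. Layer 39 is larger (155.71 vs 83.26 mm).

layer 39 (z = 5.85 mm)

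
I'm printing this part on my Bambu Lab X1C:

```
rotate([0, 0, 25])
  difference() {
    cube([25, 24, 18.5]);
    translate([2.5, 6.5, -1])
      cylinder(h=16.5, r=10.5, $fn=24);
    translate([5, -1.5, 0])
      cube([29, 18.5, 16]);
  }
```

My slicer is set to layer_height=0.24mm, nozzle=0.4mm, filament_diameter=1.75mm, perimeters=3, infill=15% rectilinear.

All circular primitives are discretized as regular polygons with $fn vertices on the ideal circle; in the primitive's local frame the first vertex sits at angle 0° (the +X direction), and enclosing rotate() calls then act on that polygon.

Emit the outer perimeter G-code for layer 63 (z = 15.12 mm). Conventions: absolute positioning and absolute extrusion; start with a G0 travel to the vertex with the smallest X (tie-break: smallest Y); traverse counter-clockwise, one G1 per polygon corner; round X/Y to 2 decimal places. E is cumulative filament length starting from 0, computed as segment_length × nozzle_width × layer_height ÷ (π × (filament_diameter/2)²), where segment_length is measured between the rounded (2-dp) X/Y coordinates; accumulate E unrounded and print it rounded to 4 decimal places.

G0 X-10.14 Y21.75 Z15.12
G1 X-7.05 Y15.11 E0.2923
G1 X-4.92 Y16.46 E0.3930
G1 X-2.51 Y17.22 E0.4938
G1 X-2.65 Y17.52 E0.5070
G1 X15.47 Y25.97 E1.3050
G1 X12.51 Y32.32 E1.5846
G1 X-10.14 Y21.75 E2.5822

At z = 15.12 mm: the cube is present — its section is the full 25×24 rectangle; the r=10.5 cylinder at (2.5, 6.5) gives a regular 24-gon of circumradius 10.5 (constant along its height); the cube at (5, -1.5) is present — its section is the full 29×18.5 rectangle; Subtracting the remaining from the first: starting from the 25×24 cube, the r=10.5 cylinder at (2.5, 6.5) partially overlaps it — only the 190.86 mm² overlap (of its 342.42 mm²) is removed, clipping the outline; the 29×18.5 cube at (5, -1.5) partially overlaps it — only the 233.31 mm² overlap (of its 536.50 mm²) is removed, clipping the outline — 1 connected region; (whole slice rotated 25° about Z — lengths, areas and connectivity unchanged). The outline is a single polygon with 7 vertices. Extrusion per mm of travel: 0.4 × 0.24 / (π × 0.875²) = 0.039912. Accumulating E over each segment gives final E = 2.5822.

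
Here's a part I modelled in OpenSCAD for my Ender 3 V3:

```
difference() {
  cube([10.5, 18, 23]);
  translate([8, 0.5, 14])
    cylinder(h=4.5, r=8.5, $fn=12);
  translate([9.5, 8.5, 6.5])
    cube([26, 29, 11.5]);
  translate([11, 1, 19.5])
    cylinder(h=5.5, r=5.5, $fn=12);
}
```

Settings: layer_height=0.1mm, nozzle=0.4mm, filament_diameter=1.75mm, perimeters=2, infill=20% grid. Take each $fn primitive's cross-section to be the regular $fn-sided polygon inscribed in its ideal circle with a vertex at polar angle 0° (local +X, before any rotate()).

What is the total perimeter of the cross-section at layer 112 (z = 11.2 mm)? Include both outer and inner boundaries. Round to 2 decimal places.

At z = 11.2 mm: the 10.5×18 cube contributes its full rectangle (perimeter 57.00 mm); the cylinder at (8, 0.5) does not reach this height (z outside [14, 18.5]); the 26×29 cube at (9.5, 8.5) contributes its full rectangle (perimeter 110.00 mm); the cylinder at (11, 1) does not reach this height (z outside [19.5, 25]); Taking the first minus the rest: starting from the 10.5×18 cube, the 26×29 cube at (9.5, 8.5) partially overlaps it — only the 9.50 mm² overlap (of its 754.00 mm²) is removed, clipping the outline — boundary = 57.00 mm. Overall, the cross-section is a single solid region. Total boundary length (outer) = 57.00 mm.

57.00 mm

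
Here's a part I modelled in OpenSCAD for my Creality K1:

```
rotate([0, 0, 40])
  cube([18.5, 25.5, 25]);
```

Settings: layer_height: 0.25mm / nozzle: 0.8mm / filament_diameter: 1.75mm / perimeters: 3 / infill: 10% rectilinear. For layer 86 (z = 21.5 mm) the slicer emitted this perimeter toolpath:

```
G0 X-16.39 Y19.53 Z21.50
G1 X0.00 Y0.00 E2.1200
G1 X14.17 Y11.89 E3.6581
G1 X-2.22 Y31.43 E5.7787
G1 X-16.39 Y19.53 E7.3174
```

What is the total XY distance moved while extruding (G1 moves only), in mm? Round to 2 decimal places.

Sum the Euclidean lengths of each G1 segment: total = 88.00 mm.

88.00 mm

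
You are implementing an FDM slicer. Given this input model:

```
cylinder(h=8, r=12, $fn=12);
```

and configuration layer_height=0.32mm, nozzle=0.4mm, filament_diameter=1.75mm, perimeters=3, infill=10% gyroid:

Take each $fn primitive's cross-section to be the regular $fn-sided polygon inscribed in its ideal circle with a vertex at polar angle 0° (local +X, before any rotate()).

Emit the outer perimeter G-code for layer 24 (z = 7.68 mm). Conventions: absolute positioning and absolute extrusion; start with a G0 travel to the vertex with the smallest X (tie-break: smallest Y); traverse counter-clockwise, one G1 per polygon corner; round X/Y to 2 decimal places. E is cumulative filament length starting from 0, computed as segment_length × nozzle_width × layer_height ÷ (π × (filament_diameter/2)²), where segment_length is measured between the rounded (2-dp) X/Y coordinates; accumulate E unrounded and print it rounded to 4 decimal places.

At z = 7.68 mm: the r=12 cylinder contributes a regular 12-gon of circumradius 12. The outline is a single polygon with 12 vertices. Extrusion per mm of travel: 0.4 × 0.32 / (π × 0.875²) = 0.053216. Accumulating E over each segment gives final E = 3.9663.

G0 X-12.00 Y0.00 Z7.68
G1 X-10.39 Y-6.00 E0.3306
G1 X-6.00 Y-10.39 E0.6610
G1 X0.00 Y-12.00 E0.9916
G1 X6.00 Y-10.39 E1.3222
G1 X10.39 Y-6.00 E1.6526
G1 X12.00 Y0.00 E1.9831
G1 X10.39 Y6.00 E2.3137
G1 X6.00 Y10.39 E2.6441
G1 X0.00 Y12.00 E2.9747
G1 X-6.00 Y10.39 E3.3053
G1 X-10.39 Y6.00 E3.6357
G1 X-12.00 Y0.00 E3.9663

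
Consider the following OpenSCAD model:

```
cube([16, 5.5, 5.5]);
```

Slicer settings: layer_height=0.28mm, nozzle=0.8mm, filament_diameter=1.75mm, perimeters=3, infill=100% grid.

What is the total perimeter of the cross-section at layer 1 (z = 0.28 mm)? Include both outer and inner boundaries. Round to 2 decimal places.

43.00 mm

At z = 0.28 mm: the 16×5.5 cube contributes its full rectangle (perimeter 43.00 mm). Overall, the cross-section is a single solid region. Total boundary length (outer) = 43.00 mm.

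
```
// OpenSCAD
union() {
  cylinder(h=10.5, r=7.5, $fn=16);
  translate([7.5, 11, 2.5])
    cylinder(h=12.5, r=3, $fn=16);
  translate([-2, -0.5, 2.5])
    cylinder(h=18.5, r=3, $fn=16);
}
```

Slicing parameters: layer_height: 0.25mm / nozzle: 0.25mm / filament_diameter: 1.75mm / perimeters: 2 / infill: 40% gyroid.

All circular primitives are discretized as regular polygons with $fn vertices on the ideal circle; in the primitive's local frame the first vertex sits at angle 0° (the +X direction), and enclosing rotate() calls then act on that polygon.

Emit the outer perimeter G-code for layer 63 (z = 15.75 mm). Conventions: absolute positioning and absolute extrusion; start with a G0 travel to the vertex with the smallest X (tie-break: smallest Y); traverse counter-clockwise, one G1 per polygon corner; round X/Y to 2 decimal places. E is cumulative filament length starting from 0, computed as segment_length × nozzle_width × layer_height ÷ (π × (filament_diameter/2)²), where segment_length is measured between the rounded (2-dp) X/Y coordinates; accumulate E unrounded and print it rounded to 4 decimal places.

At z = 15.75 mm: the cylinder is absent (z outside [0, 10.5]); the cylinder at (7.5, 11) does not reach this height (z outside [2.5, 15]); the r=3 cylinder at (-2, -0.5) gives a regular 16-gon of circumradius 3 (constant along its height); Combining (union): only the r=3 cylinder at (-2, -0.5) is present, so the union is just that shape — 1 connected region. The outline is a single polygon with 16 vertices. Extrusion per mm of travel: 0.25 × 0.25 / (π × 0.875²) = 0.025984. Accumulating E over each segment gives final E = 0.4865.

G0 X-5.00 Y-0.50 Z15.75
G1 X-4.77 Y-1.65 E0.0305
G1 X-4.12 Y-2.62 E0.0608
G1 X-3.15 Y-3.27 E0.0912
G1 X-2.00 Y-3.50 E0.1216
G1 X-0.85 Y-3.27 E0.1521
G1 X0.12 Y-2.62 E0.1824
G1 X0.77 Y-1.65 E0.2128
G1 X1.00 Y-0.50 E0.2433
G1 X0.77 Y0.65 E0.2737
G1 X0.12 Y1.62 E0.3041
G1 X-0.85 Y2.27 E0.3344
G1 X-2.00 Y2.50 E0.3649
G1 X-3.15 Y2.27 E0.3954
G1 X-4.12 Y1.62 E0.4257
G1 X-4.77 Y0.65 E0.4560
G1 X-5.00 Y-0.50 E0.4865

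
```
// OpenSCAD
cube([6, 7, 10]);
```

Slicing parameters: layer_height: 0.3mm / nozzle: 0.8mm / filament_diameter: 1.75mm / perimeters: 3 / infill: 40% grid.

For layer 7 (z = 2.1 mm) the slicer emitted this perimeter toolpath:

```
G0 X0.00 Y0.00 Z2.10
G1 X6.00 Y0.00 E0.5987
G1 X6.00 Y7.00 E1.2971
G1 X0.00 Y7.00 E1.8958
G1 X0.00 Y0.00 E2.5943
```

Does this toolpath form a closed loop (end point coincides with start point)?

Start point (G0): (0.00, 0.00). End point (last G1): the path returns to the start — closed.

yes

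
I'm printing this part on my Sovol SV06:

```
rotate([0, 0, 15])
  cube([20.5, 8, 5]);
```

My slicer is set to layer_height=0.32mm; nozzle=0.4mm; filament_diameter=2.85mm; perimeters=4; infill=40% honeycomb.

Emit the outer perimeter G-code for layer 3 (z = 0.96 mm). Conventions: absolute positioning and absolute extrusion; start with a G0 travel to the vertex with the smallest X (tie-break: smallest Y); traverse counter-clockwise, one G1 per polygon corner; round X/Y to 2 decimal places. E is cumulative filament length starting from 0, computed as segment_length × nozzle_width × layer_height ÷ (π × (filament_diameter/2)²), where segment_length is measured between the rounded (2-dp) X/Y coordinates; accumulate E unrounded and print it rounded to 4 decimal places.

G0 X-2.07 Y7.73 Z0.96
G1 X0.00 Y0.00 E0.1606
G1 X19.80 Y5.31 E0.5719
G1 X17.73 Y13.03 E0.7323
G1 X-2.07 Y7.73 E1.1435

At z = 0.96 mm: the cube (footprint 20.5×8) is included at this height; (rotated 15° about Z; rotation is an isometry so areas/perimeters/island counts are preserved). The outline is a single polygon with 4 vertices. Extrusion per mm of travel: 0.4 × 0.32 / (π × 1.425²) = 0.020065. Accumulating E over each segment gives final E = 1.1435.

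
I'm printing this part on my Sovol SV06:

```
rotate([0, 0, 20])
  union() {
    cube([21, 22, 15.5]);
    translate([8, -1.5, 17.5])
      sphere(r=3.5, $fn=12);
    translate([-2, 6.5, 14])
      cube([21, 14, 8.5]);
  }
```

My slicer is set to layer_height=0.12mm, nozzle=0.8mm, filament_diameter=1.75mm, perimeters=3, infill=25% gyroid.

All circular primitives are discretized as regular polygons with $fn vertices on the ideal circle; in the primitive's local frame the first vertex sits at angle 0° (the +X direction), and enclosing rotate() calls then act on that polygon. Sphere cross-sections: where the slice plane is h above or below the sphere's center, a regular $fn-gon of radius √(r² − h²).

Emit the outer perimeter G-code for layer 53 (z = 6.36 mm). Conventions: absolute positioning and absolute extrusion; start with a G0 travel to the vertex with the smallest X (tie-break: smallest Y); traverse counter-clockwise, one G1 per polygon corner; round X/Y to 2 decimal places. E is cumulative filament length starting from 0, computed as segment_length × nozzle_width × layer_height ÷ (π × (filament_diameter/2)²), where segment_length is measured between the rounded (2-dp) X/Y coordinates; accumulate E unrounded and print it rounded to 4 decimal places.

G0 X-7.52 Y20.67 Z6.36
G1 X0.00 Y0.00 E0.8779
G1 X19.73 Y7.18 E1.7159
G1 X12.21 Y27.86 E2.5941
G1 X-7.52 Y20.67 E3.4323

At z = 6.36 mm: the cube is present — its section is the full 21×22 rectangle; the sphere at (8, -1.5) is absent (|z−center|=11.140 > r=3.5); the cube at (-2, 6.5) does not reach this height (z outside [14, 22.5]); Taking the union: only the 21×22 cube is present, so the union is just that shape — 1 connected region; (rotated 20° about Z; rotation is an isometry so areas/perimeters/island counts are preserved). The outline is a single polygon with 4 vertices. Extrusion per mm of travel: 0.8 × 0.12 / (π × 0.875²) = 0.039912. Accumulating E over each segment gives final E = 3.4323.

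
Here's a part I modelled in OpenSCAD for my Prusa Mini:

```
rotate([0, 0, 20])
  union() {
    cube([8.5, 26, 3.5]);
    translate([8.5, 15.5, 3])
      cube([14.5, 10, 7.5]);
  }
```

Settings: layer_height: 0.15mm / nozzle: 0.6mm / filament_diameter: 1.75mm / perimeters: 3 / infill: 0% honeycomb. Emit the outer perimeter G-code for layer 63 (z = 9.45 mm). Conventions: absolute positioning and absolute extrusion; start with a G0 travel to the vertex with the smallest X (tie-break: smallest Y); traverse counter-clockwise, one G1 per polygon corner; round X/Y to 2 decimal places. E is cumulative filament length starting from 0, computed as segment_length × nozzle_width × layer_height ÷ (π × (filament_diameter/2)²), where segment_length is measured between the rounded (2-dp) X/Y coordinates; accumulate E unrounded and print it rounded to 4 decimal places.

G0 X-0.73 Y26.87 Z9.45
G1 X2.69 Y17.47 E0.3743
G1 X16.31 Y22.43 E0.9167
G1 X12.89 Y31.83 E1.2909
G1 X-0.73 Y26.87 E1.8333

At z = 9.45 mm: the cube is not intersected at this z (z outside [0, 3.5]); the cube at (8.5, 15.5) (footprint 14.5×10) is included at this height; Merging all regions: only the 14.5×10 cube at (8.5, 15.5) is present, so the union is just that shape — 1 connected region; (whole slice rotated 20° about Z — lengths, areas and connectivity unchanged). The outline is a single polygon with 4 vertices. Extrusion per mm of travel: 0.6 × 0.15 / (π × 0.875²) = 0.037418. Accumulating E over each segment gives final E = 1.8333.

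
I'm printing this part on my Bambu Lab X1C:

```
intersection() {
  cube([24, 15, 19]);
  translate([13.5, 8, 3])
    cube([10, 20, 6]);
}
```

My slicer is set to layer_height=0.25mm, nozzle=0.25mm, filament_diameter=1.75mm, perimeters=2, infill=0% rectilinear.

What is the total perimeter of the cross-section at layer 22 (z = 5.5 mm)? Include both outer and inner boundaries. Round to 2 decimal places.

34.00 mm

At z = 5.5 mm: the cube (footprint 24×15) is included at this height (perimeter 78.00 mm); the cube at (13.5, 8) is present — its section is the full 10×20 rectangle (perimeter 60.00 mm); After intersecting: the 10×20 cube at (13.5, 8) partially overlaps the 24×15 cube; clipping to the common part keeps 70.00 mm² — boundary = 34.00 mm. Overall, the cross-section is a single solid region. Total boundary length (outer) = 34.00 mm.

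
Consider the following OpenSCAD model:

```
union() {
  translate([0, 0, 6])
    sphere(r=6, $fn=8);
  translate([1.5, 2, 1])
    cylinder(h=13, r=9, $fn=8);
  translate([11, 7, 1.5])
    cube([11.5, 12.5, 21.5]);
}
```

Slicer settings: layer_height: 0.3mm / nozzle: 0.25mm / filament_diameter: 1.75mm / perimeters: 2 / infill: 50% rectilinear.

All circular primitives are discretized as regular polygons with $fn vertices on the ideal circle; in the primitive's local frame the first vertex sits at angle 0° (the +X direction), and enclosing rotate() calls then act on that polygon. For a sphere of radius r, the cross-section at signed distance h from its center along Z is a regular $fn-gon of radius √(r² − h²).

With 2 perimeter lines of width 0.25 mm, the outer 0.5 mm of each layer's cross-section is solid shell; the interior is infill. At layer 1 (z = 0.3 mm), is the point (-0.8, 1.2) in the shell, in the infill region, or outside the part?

shell

At z = 0.3 mm: the sphere: section is a regular 8-gon, circumradius = √(r²−h²) = √(6²−5.7²) = 1.873; the cylinder at (1.5, 2) is absent (z outside [1, 14]); the cube at (11, 7) is absent (z outside [1.5, 23]); Merging all regions: only the r=6 sphere is present, so the union is just that shape — 1 connected region. Overall, the cross-section is a single solid region. The nearest boundary edge runs (0.00, 1.87)→(-1.32, 1.32); distance from the point to it = 0.32 mm. The point is inside the cross-section, 0.32 mm from the nearest boundary — within the 0.5 mm shell band (2 × 0.25).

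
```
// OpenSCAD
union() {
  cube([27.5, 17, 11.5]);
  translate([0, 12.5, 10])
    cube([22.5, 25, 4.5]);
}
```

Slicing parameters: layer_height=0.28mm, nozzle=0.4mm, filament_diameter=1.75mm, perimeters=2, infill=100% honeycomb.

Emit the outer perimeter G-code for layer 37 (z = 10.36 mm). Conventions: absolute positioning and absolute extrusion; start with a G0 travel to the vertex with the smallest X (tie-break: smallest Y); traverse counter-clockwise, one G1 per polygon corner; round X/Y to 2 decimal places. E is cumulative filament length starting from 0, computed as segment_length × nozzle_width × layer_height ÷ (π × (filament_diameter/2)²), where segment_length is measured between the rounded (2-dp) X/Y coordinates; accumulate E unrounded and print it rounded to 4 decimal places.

G0 X0.00 Y0.00 Z10.36
G1 X27.50 Y0.00 E1.2805
G1 X27.50 Y17.00 E2.0721
G1 X22.50 Y17.00 E2.3049
G1 X22.50 Y37.50 E3.2595
G1 X0.00 Y37.50 E4.3072
G1 X0.00 Y0.00 E6.0533

At z = 10.36 mm: the cube is present — its section is the full 27.5×17 rectangle; the 22.5×25 cube at (0, 12.5) contributes its full rectangle; Combining (union): the regions partially overlap (shared area 101.25 mm²), so overlapping operands fuse into one piece — 1 connected region. The outline is a single polygon with 6 vertices. Extrusion per mm of travel: 0.4 × 0.28 / (π × 0.875²) = 0.046564. Accumulating E over each segment gives final E = 6.0533.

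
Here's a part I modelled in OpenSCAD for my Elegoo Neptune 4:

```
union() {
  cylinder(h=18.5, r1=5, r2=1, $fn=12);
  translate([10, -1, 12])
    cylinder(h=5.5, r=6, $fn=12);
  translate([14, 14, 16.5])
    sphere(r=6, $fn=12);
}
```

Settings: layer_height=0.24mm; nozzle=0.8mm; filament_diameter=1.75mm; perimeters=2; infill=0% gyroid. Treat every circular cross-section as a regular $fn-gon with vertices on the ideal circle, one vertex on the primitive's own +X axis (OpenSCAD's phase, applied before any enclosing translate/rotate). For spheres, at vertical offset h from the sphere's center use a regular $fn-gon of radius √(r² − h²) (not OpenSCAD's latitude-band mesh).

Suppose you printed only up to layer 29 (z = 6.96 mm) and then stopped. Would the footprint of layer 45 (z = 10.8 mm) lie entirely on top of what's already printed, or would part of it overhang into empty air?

Compare the two slices. At z = 6.96: the cone (r1=5→r2=1) has section circumradius 3.495 here — a regular 12-gon (area = (12/2)·3.495²·sin(360°/12) = 36.65 mm²); the cylinder at (10, -1) does not reach this height (z outside [12, 17.5]); the sphere at (14, 14) does not reach this height (|z−center|=9.540 > r=6); Taking the union: only the cone is present, so the union is just that shape — area = 36.65 mm². At z = 10.8: the cone (r1=5→r2=1) has section circumradius 2.665 here — a regular 12-gon (area = (12/2)·2.665²·sin(360°/12) = 21.30 mm²); the cylinder at (10, -1) is absent (z outside [12, 17.5]); the r=6 sphere at (14, 14) contributes a regular 12-gon of circumradius √(6²−5.7²) = 1.873 (area = (12/2)·1.873²·sin(360°/12) = 10.53 mm²); Taking the union: the 2 present regions are separate (no shared area or edge), so areas and boundary lengths simply add and each stays a separate island — area = 31.83 mm². Checking containment: at z = 10.8 the cross-section extends beyond the z = 6.96 cross-section by about 10.53 mm².

part overhangs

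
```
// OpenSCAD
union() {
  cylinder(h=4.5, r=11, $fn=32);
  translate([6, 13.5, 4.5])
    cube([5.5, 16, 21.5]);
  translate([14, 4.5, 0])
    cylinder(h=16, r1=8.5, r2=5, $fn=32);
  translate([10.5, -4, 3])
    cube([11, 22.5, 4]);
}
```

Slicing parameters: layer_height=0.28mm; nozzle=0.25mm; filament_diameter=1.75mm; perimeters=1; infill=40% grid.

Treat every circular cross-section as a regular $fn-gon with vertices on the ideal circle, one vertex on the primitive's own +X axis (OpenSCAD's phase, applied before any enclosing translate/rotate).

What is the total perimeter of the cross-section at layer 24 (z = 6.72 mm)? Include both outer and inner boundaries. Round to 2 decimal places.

100.58 mm

At z = 6.72 mm: the cylinder is absent (z outside [0, 4.5]); the cube at (6, 13.5) is present — its section is the full 5.5×16 rectangle (perimeter 43.00 mm); the cone at (14, 4.5) contributes a regular 32-gon of circumradius 7.030 (interpolated between r1=8.5 and r2=5 at t=0.420) (perimeter = 2·32·7.030·sin(180°/32) = 44.10 mm); the cube at (10.5, -4) is present — its section is the full 11×22.5 rectangle (perimeter 67.00 mm); Taking the union: the regions partially overlap (shared area 129.06 mm²), so the edge portions inside another operand are dropped and the merged outline is re-measured after clipping — boundary = 100.58 mm. Overall, the cross-section is a single solid region. Total boundary length (outer) = 100.58 mm.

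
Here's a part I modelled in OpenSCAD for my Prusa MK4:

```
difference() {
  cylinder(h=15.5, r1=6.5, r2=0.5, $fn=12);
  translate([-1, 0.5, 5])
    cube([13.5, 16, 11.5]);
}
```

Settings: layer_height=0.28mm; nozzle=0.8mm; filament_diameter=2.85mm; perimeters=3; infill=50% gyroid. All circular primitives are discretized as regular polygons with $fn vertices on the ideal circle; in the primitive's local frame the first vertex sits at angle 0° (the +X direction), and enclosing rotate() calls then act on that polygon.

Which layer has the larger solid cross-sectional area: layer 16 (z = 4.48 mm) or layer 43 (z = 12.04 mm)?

Layer 16 (z = 4.48): the cone: at t=0.289 of its height the radius interpolates to r₁+(r₂−r₁)t = 4.766, giving a regular 12-gon of that circumradius (area = (12/2)·4.766²·sin(360°/12) = 68.14 mm²); the cube at (-1, 0.5) is not intersected at this z (z outside [5, 16.5]); Taking the first minus the rest: none of the subtracted shapes is present at this height, so the cone is unchanged — area = 68.14 mm². So its area = 68.14 mm². Layer 43 (z = 12.04): the cone contributes a regular 12-gon of circumradius 1.839 (interpolated between r1=6.5 and r2=0.5 at t=0.777) (area = (12/2)·1.839²·sin(360°/12) = 10.15 mm²); the cube at (-1, 0.5) is present — its section is the full 13.5×16 rectangle (area 216.00 mm²); Subtracting the remaining from the first: starting from the cone (10.15 mm²), the 13.5×16 cube at (-1, 0.5) partially overlaps it — only the 2.85 mm² overlap (of its 216.00 mm²) is removed, clipping the outline — area = 7.30 mm². So its area = 7.30 mm². Layer 16 is larger (68.14 vs 7.30 mm²).

layer 16 (z = 4.48 mm)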